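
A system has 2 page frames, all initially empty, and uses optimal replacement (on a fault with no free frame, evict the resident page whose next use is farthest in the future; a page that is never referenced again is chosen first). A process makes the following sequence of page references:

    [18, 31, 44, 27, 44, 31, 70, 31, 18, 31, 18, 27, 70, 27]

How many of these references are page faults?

9

18 → fault, frames {18}
31 → fault, frames {18,31}
44 → fault, evict 18, frames {31,44}
27 → fault, evict 31, frames {44,27}
44 → hit
31 → fault, evict 44, frames {27,31}
70 → fault, evict 27, frames {31,70}
31 → hit
18 → fault, evict 70, frames {31,18}
31 → hit
18 → hit
27 → fault, evict 18, frames {31,27}
70 → fault, evict 31, frames {27,70}
27 → hit
Page faults: 9.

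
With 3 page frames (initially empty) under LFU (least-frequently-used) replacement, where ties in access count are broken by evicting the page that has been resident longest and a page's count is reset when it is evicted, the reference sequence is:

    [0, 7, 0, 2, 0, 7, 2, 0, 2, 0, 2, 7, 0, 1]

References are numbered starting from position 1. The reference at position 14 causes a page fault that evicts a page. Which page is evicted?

7

pos 1: 0 -> fault, frames (0)
pos 2: 7 -> fault, frames (0 7)
pos 3: 0 -> hit
pos 4: 2 -> fault, frames (0 7 2)
pos 5: 0 -> hit
pos 6: 7 -> hit
pos 7: 2 -> hit
pos 8: 0 -> hit
pos 9: 2 -> hit
pos 10: 0 -> hit
pos 11: 2 -> hit
pos 12: 7 -> hit
pos 13: 0 -> hit
pos 14: 1 -> fault, evict 7, frames (0 2 1)
At position 14, page 7 is evicted.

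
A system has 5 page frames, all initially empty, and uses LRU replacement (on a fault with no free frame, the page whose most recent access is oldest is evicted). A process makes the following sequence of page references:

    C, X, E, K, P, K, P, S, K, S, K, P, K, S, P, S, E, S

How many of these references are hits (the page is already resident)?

C: miss, frames [C]
X: miss, frames [C, X]
E: miss, frames [C, X, E]
K: miss, frames [C, X, E, K]
P: miss, frames [C, X, E, K, P]
K: hit
P: hit
S: miss, evict C, frames [X, E, K, P, S]
K: hit
S: hit
K: hit
P: hit
K: hit
S: hit
P: hit
S: hit
E: hit
S: hit
Hits: 12.

12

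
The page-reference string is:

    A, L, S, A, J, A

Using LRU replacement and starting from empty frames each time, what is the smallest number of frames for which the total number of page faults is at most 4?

3

f=1: 6 faults
f=2: 5 faults
f=3: 4 faults
f=4: 4 faults
Smallest f with faults ≤ 4 is 3.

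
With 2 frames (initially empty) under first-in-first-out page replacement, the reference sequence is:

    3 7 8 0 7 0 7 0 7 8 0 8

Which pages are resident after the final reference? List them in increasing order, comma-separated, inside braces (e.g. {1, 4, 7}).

{0, 8}

3: miss, frames [3]
7: miss, frames [3, 7]
8: miss, evict 3, frames [7, 8]
0: miss, evict 7, frames [8, 0]
7: miss, evict 8, frames [0, 7]
0: hit
7: hit
0: hit
7: hit
8: miss, evict 0, frames [7, 8]
0: miss, evict 7, frames [8, 0]
8: hit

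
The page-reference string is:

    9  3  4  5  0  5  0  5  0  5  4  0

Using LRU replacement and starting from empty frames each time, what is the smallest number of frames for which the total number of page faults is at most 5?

3

f=1: 12 faults
f=2: 7 faults
f=3: 5 faults
f=4: 5 faults
f=5: 5 faults
Smallest f with faults ≤ 5 is 3.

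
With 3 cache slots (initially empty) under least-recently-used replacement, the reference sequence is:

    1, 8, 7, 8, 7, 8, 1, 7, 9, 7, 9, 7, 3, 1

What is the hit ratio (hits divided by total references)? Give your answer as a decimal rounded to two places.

0.57

1 -> miss, frames (1)
8 -> miss, frames (1 8)
7 -> miss, frames (1 8 7)
8 -> hit
7 -> hit
8 -> hit
1 -> hit
7 -> hit
9 -> miss, evict 8, frames (1 7 9)
7 -> hit
9 -> hit
7 -> hit
3 -> miss, evict 1, frames (9 7 3)
1 -> miss, evict 9, frames (7 3 1)
Hits: 8 of 14 references → 8/14 = 0.5714.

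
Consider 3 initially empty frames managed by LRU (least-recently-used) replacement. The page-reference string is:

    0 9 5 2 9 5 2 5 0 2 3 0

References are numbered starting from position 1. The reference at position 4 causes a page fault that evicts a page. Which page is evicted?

pos 1: 0 → fault, frames (0)
pos 2: 9 → fault, frames (0 9)
pos 3: 5 → fault, frames (0 9 5)
pos 4: 2 → fault, evict 0, frames (9 5 2)
At position 4, page 0 is evicted.

0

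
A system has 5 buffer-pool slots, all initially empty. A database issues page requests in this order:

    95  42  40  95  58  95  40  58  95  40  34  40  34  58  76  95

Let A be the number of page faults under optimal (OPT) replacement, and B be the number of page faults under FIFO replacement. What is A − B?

-1

Under OPT: F F F . F . . . . . F . . . F . → 6 faults.
Under FIFO: F F F . F . . . . . F . . . F F → 7 faults.
A − B = 6 − 7 = -1.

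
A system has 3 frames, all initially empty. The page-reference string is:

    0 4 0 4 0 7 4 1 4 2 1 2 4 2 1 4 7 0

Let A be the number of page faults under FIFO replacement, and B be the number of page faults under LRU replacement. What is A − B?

Under FIFO: F F . . . F . F . F . . F . . . F F → 8 faults.
Under LRU: F F . . . F . F . F . . . . . . F F → 7 faults.
A − B = 8 − 7 = 1.

1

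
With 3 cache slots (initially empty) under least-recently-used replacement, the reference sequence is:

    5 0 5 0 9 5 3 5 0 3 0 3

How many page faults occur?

5 → fault, frames [5]
0 → fault, frames [5, 0]
5 → hit
0 → hit
9 → fault, frames [5, 0, 9]
5 → hit
3 → fault, evict 0, frames [9, 5, 3]
5 → hit
0 → fault, evict 9, frames [3, 5, 0]
3 → hit
0 → hit
3 → hit
Page faults: 5.

5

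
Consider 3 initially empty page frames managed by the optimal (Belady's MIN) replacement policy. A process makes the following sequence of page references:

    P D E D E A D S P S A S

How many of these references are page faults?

P → fault, frames [P]
D → fault, frames [P, D]
E → fault, frames [P, D, E]
D → hit
E → hit
A → fault, evict E, frames [P, D, A]
D → hit
S → fault, evict D, frames [P, A, S]
P → hit
S → hit
A → hit
S → hit
Page faults: 5.

5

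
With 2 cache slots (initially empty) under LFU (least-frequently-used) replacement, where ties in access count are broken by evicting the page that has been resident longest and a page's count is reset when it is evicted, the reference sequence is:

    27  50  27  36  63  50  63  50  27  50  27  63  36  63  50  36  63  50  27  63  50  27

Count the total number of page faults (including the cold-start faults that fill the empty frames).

27 → miss, frames {27}
50 → miss, frames {27,50}
27 → hit
36 → miss, evict 50, frames {27,36}
63 → miss, evict 36, frames {27,63}
50 → miss, evict 63, frames {27,50}
63 → miss, evict 50, frames {27,63}
50 → miss, evict 63, frames {27,50}
27 → hit
50 → hit
27 → hit
63 → miss, evict 50, frames {27,63}
36 → miss, evict 63, frames {27,36}
63 → miss, evict 36, frames {27,63}
50 → miss, evict 63, frames {27,50}
36 → miss, evict 50, frames {27,36}
63 → miss, evict 36, frames {27,63}
50 → miss, evict 63, frames {27,50}
27 → hit
63 → miss, evict 50, frames {27,63}
50 → miss, evict 63, frames {27,50}
27 → hit
Page faults: 16.

16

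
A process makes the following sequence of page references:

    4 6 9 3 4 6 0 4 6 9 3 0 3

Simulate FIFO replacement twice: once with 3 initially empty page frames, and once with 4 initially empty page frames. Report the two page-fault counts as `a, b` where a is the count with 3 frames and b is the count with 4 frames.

3 frames: F F F F F F F . . F F . . → 9 faults.
4 frames: F F F F . . F F F F F F . → 10 faults.
10 > 9: adding a frame increased faults — Belady's anomaly.

9, 10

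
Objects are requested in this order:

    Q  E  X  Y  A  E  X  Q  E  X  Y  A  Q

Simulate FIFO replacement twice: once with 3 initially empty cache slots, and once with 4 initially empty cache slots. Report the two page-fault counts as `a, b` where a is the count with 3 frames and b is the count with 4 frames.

3 frames: F F F F F F F F . . F F . → 10 faults.
4 frames: F F F F F . . F F F F F F → 11 faults.
11 > 10: adding a frame increased faults — Belady's anomaly.

10, 11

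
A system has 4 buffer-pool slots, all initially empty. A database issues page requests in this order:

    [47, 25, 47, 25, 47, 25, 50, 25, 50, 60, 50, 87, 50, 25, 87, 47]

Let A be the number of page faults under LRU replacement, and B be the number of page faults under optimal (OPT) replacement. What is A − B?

1

Under LRU: F F . . . . F . . F . F . . . F → 6 faults.
Under OPT: F F . . . . F . . F . F . . . . → 5 faults.
A − B = 6 − 5 = 1.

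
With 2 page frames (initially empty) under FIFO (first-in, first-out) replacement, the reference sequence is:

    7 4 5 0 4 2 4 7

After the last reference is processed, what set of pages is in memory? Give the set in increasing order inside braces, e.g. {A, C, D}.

{2, 7}

7 → fault, frames {7}
4 → fault, frames {7,4}
5 → fault, evict 7, frames {4,5}
0 → fault, evict 4, frames {5,0}
4 → fault, evict 5, frames {0,4}
2 → fault, evict 0, frames {4,2}
4 → hit
7 → fault, evict 4, frames {2,7}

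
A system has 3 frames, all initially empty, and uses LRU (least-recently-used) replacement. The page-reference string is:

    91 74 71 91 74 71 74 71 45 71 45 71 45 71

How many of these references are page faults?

4

91 → miss, frames (91)
74 → miss, frames (91 74)
71 → miss, frames (91 74 71)
91 → hit
74 → hit
71 → hit
74 → hit
71 → hit
45 → miss, evict 91, frames (74 71 45)
71 → hit
45 → hit
71 → hit
45 → hit
71 → hit
Page faults: 4.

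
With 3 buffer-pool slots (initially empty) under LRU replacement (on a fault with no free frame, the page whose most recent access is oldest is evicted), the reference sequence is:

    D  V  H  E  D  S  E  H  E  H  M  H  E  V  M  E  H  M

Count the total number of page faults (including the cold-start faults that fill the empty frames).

11

D: fault, frames {D}
V: fault, frames {D,V}
H: fault, frames {D,V,H}
E: fault, evict D, frames {V,H,E}
D: fault, evict V, frames {H,E,D}
S: fault, evict H, frames {E,D,S}
E: hit
H: fault, evict D, frames {S,E,H}
E: hit
H: hit
M: fault, evict S, frames {E,H,M}
H: hit
E: hit
V: fault, evict M, frames {H,E,V}
M: fault, evict H, frames {E,V,M}
E: hit
H: fault, evict V, frames {M,E,H}
M: hit
Page faults: 11.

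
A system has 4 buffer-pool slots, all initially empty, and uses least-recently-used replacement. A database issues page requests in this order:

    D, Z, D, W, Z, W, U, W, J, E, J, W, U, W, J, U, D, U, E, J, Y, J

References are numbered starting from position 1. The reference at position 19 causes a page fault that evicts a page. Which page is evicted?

W

pos 1: D -> miss, frames [D]
pos 2: Z -> miss, frames [D, Z]
pos 3: D -> hit
pos 4: W -> miss, frames [Z, D, W]
pos 5: Z -> hit
pos 6: W -> hit
pos 7: U -> miss, frames [D, Z, W, U]
pos 8: W -> hit
pos 9: J -> miss, evict D, frames [Z, U, W, J]
pos 10: E -> miss, evict Z, frames [U, W, J, E]
pos 11: J -> hit
pos 12: W -> hit
pos 13: U -> hit
pos 14: W -> hit
pos 15: J -> hit
pos 16: U -> hit
pos 17: D -> miss, evict E, frames [W, J, U, D]
pos 18: U -> hit
pos 19: E -> miss, evict W, frames [J, D, U, E]
At position 19, page W is evicted.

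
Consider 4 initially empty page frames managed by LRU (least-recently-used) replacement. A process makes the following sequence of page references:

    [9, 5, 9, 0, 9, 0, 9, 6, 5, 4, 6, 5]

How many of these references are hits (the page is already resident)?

9 -> miss, frames [9]
5 -> miss, frames [9, 5]
9 -> hit
0 -> miss, frames [5, 9, 0]
9 -> hit
0 -> hit
9 -> hit
6 -> miss, frames [5, 0, 9, 6]
5 -> hit
4 -> miss, evict 0, frames [9, 6, 5, 4]
6 -> hit
5 -> hit
Hits: 7.

7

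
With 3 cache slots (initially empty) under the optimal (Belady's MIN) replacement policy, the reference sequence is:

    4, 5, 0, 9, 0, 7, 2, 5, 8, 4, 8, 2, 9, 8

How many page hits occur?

5

4 → fault, frames [4]
5 → fault, frames [4, 5]
0 → fault, frames [4, 5, 0]
9 → fault, evict 4, frames [5, 0, 9]
0 → hit
7 → fault, evict 0, frames [5, 9, 7]
2 → fault, evict 7, frames [5, 9, 2]
5 → hit
8 → fault, evict 5, frames [9, 2, 8]
4 → fault, evict 9, frames [2, 8, 4]
8 → hit
2 → hit
9 → fault, evict 4, frames [2, 8, 9]
8 → hit
Hits: 5.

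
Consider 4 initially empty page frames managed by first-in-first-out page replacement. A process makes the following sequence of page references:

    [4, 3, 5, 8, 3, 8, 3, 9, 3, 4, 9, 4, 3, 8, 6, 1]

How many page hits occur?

4 → miss, frames (4)
3 → miss, frames (4 3)
5 → miss, frames (4 3 5)
8 → miss, frames (4 3 5 8)
3 → hit
8 → hit
3 → hit
9 → miss, evict 4, frames (3 5 8 9)
3 → hit
4 → miss, evict 3, frames (5 8 9 4)
9 → hit
4 → hit
3 → miss, evict 5, frames (8 9 4 3)
8 → hit
6 → miss, evict 8, frames (9 4 3 6)
1 → miss, evict 9, frames (4 3 6 1)
Hits: 7.

7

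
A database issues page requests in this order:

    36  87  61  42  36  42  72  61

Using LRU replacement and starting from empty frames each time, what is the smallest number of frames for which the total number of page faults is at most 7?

f=1: 8 faults
f=2: 7 faults
f=3: 7 faults
f=4: 5 faults
f=5: 5 faults
Smallest f with faults ≤ 7 is 2.

2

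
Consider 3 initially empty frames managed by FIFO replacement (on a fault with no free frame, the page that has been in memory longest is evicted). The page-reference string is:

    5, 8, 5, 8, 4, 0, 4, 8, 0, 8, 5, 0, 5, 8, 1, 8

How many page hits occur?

9

5: miss, frames {5}
8: miss, frames {5,8}
5: hit
8: hit
4: miss, frames {5,8,4}
0: miss, evict 5, frames {8,4,0}
4: hit
8: hit
0: hit
8: hit
5: miss, evict 8, frames {4,0,5}
0: hit
5: hit
8: miss, evict 4, frames {0,5,8}
1: miss, evict 0, frames {5,8,1}
8: hit
Hits: 9.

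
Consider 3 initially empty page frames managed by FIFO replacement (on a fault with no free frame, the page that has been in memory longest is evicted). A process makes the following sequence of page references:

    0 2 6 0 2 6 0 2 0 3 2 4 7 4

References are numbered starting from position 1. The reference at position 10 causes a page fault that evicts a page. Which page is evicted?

pos 1: 0 -> fault, frames (0)
pos 2: 2 -> fault, frames (0 2)
pos 3: 6 -> fault, frames (0 2 6)
pos 4: 0 -> hit
pos 5: 2 -> hit
pos 6: 6 -> hit
pos 7: 0 -> hit
pos 8: 2 -> hit
pos 9: 0 -> hit
pos 10: 3 -> fault, evict 0, frames (2 6 3)
At position 10, page 0 is evicted.

0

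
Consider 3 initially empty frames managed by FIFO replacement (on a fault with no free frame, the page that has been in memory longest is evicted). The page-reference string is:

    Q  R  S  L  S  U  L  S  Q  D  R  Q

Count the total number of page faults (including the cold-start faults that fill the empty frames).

8

Q: fault, frames [Q]
R: fault, frames [Q, R]
S: fault, frames [Q, R, S]
L: fault, evict Q, frames [R, S, L]
S: hit
U: fault, evict R, frames [S, L, U]
L: hit
S: hit
Q: fault, evict S, frames [L, U, Q]
D: fault, evict L, frames [U, Q, D]
R: fault, evict U, frames [Q, D, R]
Q: hit
Page faults: 8.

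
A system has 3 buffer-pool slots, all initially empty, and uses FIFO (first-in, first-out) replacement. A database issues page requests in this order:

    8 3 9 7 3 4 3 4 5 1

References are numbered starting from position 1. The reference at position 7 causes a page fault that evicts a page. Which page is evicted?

9

pos 1: 8: miss, frames {8}
pos 2: 3: miss, frames {8,3}
pos 3: 9: miss, frames {8,3,9}
pos 4: 7: miss, evict 8, frames {3,9,7}
pos 5: 3: hit
pos 6: 4: miss, evict 3, frames {9,7,4}
pos 7: 3: miss, evict 9, frames {7,4,3}
At position 7, page 9 is evicted.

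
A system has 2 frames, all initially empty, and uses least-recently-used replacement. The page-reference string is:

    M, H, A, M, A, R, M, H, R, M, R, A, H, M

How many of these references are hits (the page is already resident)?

M: miss, frames [M]
H: miss, frames [M, H]
A: miss, evict M, frames [H, A]
M: miss, evict H, frames [A, M]
A: hit
R: miss, evict M, frames [A, R]
M: miss, evict A, frames [R, M]
H: miss, evict R, frames [M, H]
R: miss, evict M, frames [H, R]
M: miss, evict H, frames [R, M]
R: hit
A: miss, evict M, frames [R, A]
H: miss, evict R, frames [A, H]
M: miss, evict A, frames [H, M]
Hits: 2.

2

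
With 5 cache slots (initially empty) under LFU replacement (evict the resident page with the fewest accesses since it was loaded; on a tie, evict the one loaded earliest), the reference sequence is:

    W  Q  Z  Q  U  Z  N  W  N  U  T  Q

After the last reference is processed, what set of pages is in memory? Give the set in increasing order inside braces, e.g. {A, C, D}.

{N, Q, T, U, Z}

W → miss, frames (W)
Q → miss, frames (W Q)
Z → miss, frames (W Q Z)
Q → hit
U → miss, frames (W Q Z U)
Z → hit
N → miss, frames (W Q Z U N)
W → hit
N → hit
U → hit
T → miss, evict W, frames (Q Z U N T)
Q → hit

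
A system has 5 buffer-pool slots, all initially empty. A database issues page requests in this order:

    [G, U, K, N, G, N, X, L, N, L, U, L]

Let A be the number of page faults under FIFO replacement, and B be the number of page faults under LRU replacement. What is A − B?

-1

Under FIFO: F F F F . . F F . . . . → 6 faults.
Under LRU: F F F F . . F F . . F . → 7 faults.
A − B = 6 − 7 = -1.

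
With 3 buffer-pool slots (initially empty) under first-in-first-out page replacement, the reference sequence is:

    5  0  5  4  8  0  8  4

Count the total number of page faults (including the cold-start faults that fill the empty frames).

5 → miss, frames {5}
0 → miss, frames {5,0}
5 → hit
4 → miss, frames {5,0,4}
8 → miss, evict 5, frames {0,4,8}
0 → hit
8 → hit
4 → hit
Page faults: 4.

4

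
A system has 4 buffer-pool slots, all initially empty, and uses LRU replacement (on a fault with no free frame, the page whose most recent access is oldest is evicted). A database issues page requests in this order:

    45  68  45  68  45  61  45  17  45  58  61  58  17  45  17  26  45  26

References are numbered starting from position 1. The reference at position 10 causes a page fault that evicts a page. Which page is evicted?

pos 1: 45 -> miss, frames [45]
pos 2: 68 -> miss, frames [45, 68]
pos 3: 45 -> hit
pos 4: 68 -> hit
pos 5: 45 -> hit
pos 6: 61 -> miss, frames [68, 45, 61]
pos 7: 45 -> hit
pos 8: 17 -> miss, frames [68, 61, 45, 17]
pos 9: 45 -> hit
pos 10: 58 -> miss, evict 68, frames [61, 17, 45, 58]
At position 10, page 68 is evicted.

68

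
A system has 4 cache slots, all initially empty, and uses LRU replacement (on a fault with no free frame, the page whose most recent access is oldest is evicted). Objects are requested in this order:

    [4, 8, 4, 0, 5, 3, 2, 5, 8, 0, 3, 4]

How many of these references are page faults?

4: fault, frames (4)
8: fault, frames (4 8)
4: hit
0: fault, frames (8 4 0)
5: fault, frames (8 4 0 5)
3: fault, evict 8, frames (4 0 5 3)
2: fault, evict 4, frames (0 5 3 2)
5: hit
8: fault, evict 0, frames (3 2 5 8)
0: fault, evict 3, frames (2 5 8 0)
3: fault, evict 2, frames (5 8 0 3)
4: fault, evict 5, frames (8 0 3 4)
Page faults: 10.

10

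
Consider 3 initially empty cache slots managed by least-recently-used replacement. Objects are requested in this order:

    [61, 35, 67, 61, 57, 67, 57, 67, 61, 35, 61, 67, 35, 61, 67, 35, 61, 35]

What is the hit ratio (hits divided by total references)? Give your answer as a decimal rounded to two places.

61 -> fault, frames {61}
35 -> fault, frames {61,35}
67 -> fault, frames {61,35,67}
61 -> hit
57 -> fault, evict 35, frames {67,61,57}
67 -> hit
57 -> hit
67 -> hit
61 -> hit
35 -> fault, evict 57, frames {67,61,35}
61 -> hit
67 -> hit
35 -> hit
61 -> hit
67 -> hit
35 -> hit
61 -> hit
35 -> hit
Hits: 13 of 18 references → 13/18 = 0.7222.

0.72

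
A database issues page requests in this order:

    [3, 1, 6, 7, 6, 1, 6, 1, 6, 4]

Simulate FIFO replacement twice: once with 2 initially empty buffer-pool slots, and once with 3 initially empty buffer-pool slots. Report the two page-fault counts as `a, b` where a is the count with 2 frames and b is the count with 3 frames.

7, 5

2 frames: F F F F . F F . . F → 7 faults.
3 frames: F F F F . . . . . F → 5 faults.
5 < 7: adding a frame reduced faults, as is typical.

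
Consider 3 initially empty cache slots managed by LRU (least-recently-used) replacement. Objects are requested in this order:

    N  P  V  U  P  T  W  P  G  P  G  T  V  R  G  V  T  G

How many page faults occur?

12

N → fault, frames {N}
P → fault, frames {N,P}
V → fault, frames {N,P,V}
U → fault, evict N, frames {P,V,U}
P → hit
T → fault, evict V, frames {U,P,T}
W → fault, evict U, frames {P,T,W}
P → hit
G → fault, evict T, frames {W,P,G}
P → hit
G → hit
T → fault, evict W, frames {P,G,T}
V → fault, evict P, frames {G,T,V}
R → fault, evict G, frames {T,V,R}
G → fault, evict T, frames {V,R,G}
V → hit
T → fault, evict R, frames {G,V,T}
G → hit
Page faults: 12.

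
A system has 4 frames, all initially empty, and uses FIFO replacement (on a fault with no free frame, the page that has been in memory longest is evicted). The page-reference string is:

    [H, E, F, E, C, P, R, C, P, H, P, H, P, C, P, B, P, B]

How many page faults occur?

8

H → miss, frames (H)
E → miss, frames (H E)
F → miss, frames (H E F)
E → hit
C → miss, frames (H E F C)
P → miss, evict H, frames (E F C P)
R → miss, evict E, frames (F C P R)
C → hit
P → hit
H → miss, evict F, frames (C P R H)
P → hit
H → hit
P → hit
C → hit
P → hit
B → miss, evict C, frames (P R H B)
P → hit
B → hit
Page faults: 8.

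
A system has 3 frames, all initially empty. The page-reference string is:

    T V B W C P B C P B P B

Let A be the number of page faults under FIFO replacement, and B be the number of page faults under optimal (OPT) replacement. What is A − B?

1

Under FIFO: F F F F F F F . . . . . → 7 faults.
Under OPT: F F F F F F . . . . . . → 6 faults.
A − B = 7 − 6 = 1.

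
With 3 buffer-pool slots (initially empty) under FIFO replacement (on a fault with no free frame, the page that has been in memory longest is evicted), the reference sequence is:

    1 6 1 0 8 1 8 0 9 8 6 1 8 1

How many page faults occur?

9

1 -> miss, frames (1)
6 -> miss, frames (1 6)
1 -> hit
0 -> miss, frames (1 6 0)
8 -> miss, evict 1, frames (6 0 8)
1 -> miss, evict 6, frames (0 8 1)
8 -> hit
0 -> hit
9 -> miss, evict 0, frames (8 1 9)
8 -> hit
6 -> miss, evict 8, frames (1 9 6)
1 -> hit
8 -> miss, evict 1, frames (9 6 8)
1 -> miss, evict 9, frames (6 8 1)
Page faults: 9.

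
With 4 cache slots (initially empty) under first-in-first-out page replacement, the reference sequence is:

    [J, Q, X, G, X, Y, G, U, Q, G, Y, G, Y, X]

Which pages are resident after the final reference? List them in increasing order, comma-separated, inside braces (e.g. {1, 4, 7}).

J -> fault, frames [J]
Q -> fault, frames [J, Q]
X -> fault, frames [J, Q, X]
G -> fault, frames [J, Q, X, G]
X -> hit
Y -> fault, evict J, frames [Q, X, G, Y]
G -> hit
U -> fault, evict Q, frames [X, G, Y, U]
Q -> fault, evict X, frames [G, Y, U, Q]
G -> hit
Y -> hit
G -> hit
Y -> hit
X -> fault, evict G, frames [Y, U, Q, X]

{Q, U, X, Y}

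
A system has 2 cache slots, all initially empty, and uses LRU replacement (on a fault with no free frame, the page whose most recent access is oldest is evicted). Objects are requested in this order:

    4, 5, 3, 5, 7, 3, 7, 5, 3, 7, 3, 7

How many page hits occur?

4: fault, frames [4]
5: fault, frames [4, 5]
3: fault, evict 4, frames [5, 3]
5: hit
7: fault, evict 3, frames [5, 7]
3: fault, evict 5, frames [7, 3]
7: hit
5: fault, evict 3, frames [7, 5]
3: fault, evict 7, frames [5, 3]
7: fault, evict 5, frames [3, 7]
3: hit
7: hit
Hits: 4.

4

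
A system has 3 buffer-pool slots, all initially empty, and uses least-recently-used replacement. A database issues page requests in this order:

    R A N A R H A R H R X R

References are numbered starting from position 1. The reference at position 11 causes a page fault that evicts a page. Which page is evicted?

pos 1: R → miss, frames {R}
pos 2: A → miss, frames {R,A}
pos 3: N → miss, frames {R,A,N}
pos 4: A → hit
pos 5: R → hit
pos 6: H → miss, evict N, frames {A,R,H}
pos 7: A → hit
pos 8: R → hit
pos 9: H → hit
pos 10: R → hit
pos 11: X → miss, evict A, frames {H,R,X}
At position 11, page A is evicted.

A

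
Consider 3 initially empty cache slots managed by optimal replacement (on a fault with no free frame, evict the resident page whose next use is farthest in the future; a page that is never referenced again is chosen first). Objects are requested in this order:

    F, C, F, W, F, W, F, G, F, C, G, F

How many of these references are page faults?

F → fault, frames [F]
C → fault, frames [F, C]
F → hit
W → fault, frames [F, C, W]
F → hit
W → hit
F → hit
G → fault, evict W, frames [F, C, G]
F → hit
C → hit
G → hit
F → hit
Page faults: 4.

4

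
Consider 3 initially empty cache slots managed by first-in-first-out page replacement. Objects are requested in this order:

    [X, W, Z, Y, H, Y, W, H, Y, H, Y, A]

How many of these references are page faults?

7

X: fault, frames {X}
W: fault, frames {X,W}
Z: fault, frames {X,W,Z}
Y: fault, evict X, frames {W,Z,Y}
H: fault, evict W, frames {Z,Y,H}
Y: hit
W: fault, evict Z, frames {Y,H,W}
H: hit
Y: hit
H: hit
Y: hit
A: fault, evict Y, frames {H,W,A}
Page faults: 7.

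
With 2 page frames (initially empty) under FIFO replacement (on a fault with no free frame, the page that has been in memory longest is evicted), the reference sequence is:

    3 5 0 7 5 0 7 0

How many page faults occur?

7

3 -> fault, frames [3]
5 -> fault, frames [3, 5]
0 -> fault, evict 3, frames [5, 0]
7 -> fault, evict 5, frames [0, 7]
5 -> fault, evict 0, frames [7, 5]
0 -> fault, evict 7, frames [5, 0]
7 -> fault, evict 5, frames [0, 7]
0 -> hit
Page faults: 7.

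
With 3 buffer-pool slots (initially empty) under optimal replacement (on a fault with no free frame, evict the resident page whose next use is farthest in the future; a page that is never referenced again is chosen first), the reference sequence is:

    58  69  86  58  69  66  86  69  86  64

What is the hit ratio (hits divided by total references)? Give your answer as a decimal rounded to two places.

58 → miss, frames (58)
69 → miss, frames (58 69)
86 → miss, frames (58 69 86)
58 → hit
69 → hit
66 → miss, evict 58, frames (69 86 66)
86 → hit
69 → hit
86 → hit
64 → miss, evict 66, frames (69 86 64)
Hits: 5 of 10 references → 5/10 = 0.5000.

0.50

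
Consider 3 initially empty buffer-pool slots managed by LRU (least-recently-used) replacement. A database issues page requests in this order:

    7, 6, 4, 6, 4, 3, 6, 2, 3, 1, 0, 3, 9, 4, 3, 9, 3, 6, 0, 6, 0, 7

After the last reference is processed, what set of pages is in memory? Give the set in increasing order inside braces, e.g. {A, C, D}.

{0, 6, 7}

7: miss, frames [7]
6: miss, frames [7, 6]
4: miss, frames [7, 6, 4]
6: hit
4: hit
3: miss, evict 7, frames [6, 4, 3]
6: hit
2: miss, evict 4, frames [3, 6, 2]
3: hit
1: miss, evict 6, frames [2, 3, 1]
0: miss, evict 2, frames [3, 1, 0]
3: hit
9: miss, evict 1, frames [0, 3, 9]
4: miss, evict 0, frames [3, 9, 4]
3: hit
9: hit
3: hit
6: miss, evict 4, frames [9, 3, 6]
0: miss, evict 9, frames [3, 6, 0]
6: hit
0: hit
7: miss, evict 3, frames [6, 0, 7]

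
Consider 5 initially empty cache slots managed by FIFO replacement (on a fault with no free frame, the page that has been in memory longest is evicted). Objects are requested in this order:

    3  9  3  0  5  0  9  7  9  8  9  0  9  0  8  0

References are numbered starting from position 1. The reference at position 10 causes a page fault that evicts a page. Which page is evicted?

3

pos 1: 3 → fault, frames (3)
pos 2: 9 → fault, frames (3 9)
pos 3: 3 → hit
pos 4: 0 → fault, frames (3 9 0)
pos 5: 5 → fault, frames (3 9 0 5)
pos 6: 0 → hit
pos 7: 9 → hit
pos 8: 7 → fault, frames (3 9 0 5 7)
pos 9: 9 → hit
pos 10: 8 → fault, evict 3, frames (9 0 5 7 8)
At position 10, page 3 is evicted.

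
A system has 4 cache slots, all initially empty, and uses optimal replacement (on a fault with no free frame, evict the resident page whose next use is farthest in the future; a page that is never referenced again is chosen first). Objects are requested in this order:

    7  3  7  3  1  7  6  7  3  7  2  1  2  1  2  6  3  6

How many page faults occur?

7 -> miss, frames {7}
3 -> miss, frames {7,3}
7 -> hit
3 -> hit
1 -> miss, frames {7,3,1}
7 -> hit
6 -> miss, frames {7,3,1,6}
7 -> hit
3 -> hit
7 -> hit
2 -> miss, evict 7, frames {3,1,6,2}
1 -> hit
2 -> hit
1 -> hit
2 -> hit
6 -> hit
3 -> hit
6 -> hit
Page faults: 5.

5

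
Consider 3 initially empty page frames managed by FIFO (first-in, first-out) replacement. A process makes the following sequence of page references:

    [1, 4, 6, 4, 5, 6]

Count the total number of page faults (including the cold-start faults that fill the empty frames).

4

1 -> miss, frames (1)
4 -> miss, frames (1 4)
6 -> miss, frames (1 4 6)
4 -> hit
5 -> miss, evict 1, frames (4 6 5)
6 -> hit
Page faults: 4.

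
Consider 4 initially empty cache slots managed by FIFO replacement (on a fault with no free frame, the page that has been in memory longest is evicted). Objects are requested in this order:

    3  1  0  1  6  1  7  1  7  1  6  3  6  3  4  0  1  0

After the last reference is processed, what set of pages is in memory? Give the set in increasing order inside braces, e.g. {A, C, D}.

{0, 1, 3, 4}

3 -> fault, frames (3)
1 -> fault, frames (3 1)
0 -> fault, frames (3 1 0)
1 -> hit
6 -> fault, frames (3 1 0 6)
1 -> hit
7 -> fault, evict 3, frames (1 0 6 7)
1 -> hit
7 -> hit
1 -> hit
6 -> hit
3 -> fault, evict 1, frames (0 6 7 3)
6 -> hit
3 -> hit
4 -> fault, evict 0, frames (6 7 3 4)
0 -> fault, evict 6, frames (7 3 4 0)
1 -> fault, evict 7, frames (3 4 0 1)
0 -> hit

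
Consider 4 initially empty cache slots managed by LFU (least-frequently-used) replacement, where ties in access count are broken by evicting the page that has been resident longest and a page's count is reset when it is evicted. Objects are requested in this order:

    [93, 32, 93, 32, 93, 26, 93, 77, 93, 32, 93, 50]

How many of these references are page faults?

93 → fault, frames [93]
32 → fault, frames [93, 32]
93 → hit
32 → hit
93 → hit
26 → fault, frames [93, 32, 26]
93 → hit
77 → fault, frames [93, 32, 26, 77]
93 → hit
32 → hit
93 → hit
50 → fault, evict 26, frames [93, 32, 77, 50]
Page faults: 5.

5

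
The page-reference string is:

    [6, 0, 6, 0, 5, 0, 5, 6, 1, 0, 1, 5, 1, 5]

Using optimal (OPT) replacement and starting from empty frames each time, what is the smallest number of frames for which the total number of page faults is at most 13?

f=1: 14 faults
f=2: 6 faults
f=3: 4 faults
f=4: 4 faults
Smallest f with faults ≤ 13 is 2.

2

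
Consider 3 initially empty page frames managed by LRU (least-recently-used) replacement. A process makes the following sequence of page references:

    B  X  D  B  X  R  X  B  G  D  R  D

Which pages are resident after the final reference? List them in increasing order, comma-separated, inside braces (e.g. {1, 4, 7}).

{D, G, R}

B -> fault, frames {B}
X -> fault, frames {B,X}
D -> fault, frames {B,X,D}
B -> hit
X -> hit
R -> fault, evict D, frames {B,X,R}
X -> hit
B -> hit
G -> fault, evict R, frames {X,B,G}
D -> fault, evict X, frames {B,G,D}
R -> fault, evict B, frames {G,D,R}
D -> hit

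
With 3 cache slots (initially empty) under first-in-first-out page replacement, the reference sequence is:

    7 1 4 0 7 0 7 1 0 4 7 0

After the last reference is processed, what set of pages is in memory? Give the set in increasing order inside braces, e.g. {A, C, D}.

{0, 1, 4}

7 -> miss, frames [7]
1 -> miss, frames [7, 1]
4 -> miss, frames [7, 1, 4]
0 -> miss, evict 7, frames [1, 4, 0]
7 -> miss, evict 1, frames [4, 0, 7]
0 -> hit
7 -> hit
1 -> miss, evict 4, frames [0, 7, 1]
0 -> hit
4 -> miss, evict 0, frames [7, 1, 4]
7 -> hit
0 -> miss, evict 7, frames [1, 4, 0]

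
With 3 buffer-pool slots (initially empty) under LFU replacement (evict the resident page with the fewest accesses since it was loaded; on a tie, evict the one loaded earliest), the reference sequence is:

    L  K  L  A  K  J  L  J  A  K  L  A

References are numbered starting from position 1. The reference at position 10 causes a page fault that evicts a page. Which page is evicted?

A

pos 1: L: fault, frames [L]
pos 2: K: fault, frames [L, K]
pos 3: L: hit
pos 4: A: fault, frames [L, K, A]
pos 5: K: hit
pos 6: J: fault, evict A, frames [L, K, J]
pos 7: L: hit
pos 8: J: hit
pos 9: A: fault, evict K, frames [L, J, A]
pos 10: K: fault, evict A, frames [L, J, K]
At position 10, page A is evicted.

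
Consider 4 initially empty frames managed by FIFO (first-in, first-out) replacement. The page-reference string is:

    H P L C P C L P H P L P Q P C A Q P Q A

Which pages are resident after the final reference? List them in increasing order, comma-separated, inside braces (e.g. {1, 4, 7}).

{A, C, P, Q}

H: miss, frames {H}
P: miss, frames {H,P}
L: miss, frames {H,P,L}
C: miss, frames {H,P,L,C}
P: hit
C: hit
L: hit
P: hit
H: hit
P: hit
L: hit
P: hit
Q: miss, evict H, frames {P,L,C,Q}
P: hit
C: hit
A: miss, evict P, frames {L,C,Q,A}
Q: hit
P: miss, evict L, frames {C,Q,A,P}
Q: hit
A: hit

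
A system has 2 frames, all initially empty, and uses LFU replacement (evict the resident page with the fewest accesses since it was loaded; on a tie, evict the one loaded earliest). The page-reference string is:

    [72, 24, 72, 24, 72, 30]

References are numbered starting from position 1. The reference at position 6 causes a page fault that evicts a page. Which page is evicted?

24

pos 1: 72 -> miss, frames {72}
pos 2: 24 -> miss, frames {72,24}
pos 3: 72 -> hit
pos 4: 24 -> hit
pos 5: 72 -> hit
pos 6: 30 -> miss, evict 24, frames {72,30}
At position 6, page 24 is evicted.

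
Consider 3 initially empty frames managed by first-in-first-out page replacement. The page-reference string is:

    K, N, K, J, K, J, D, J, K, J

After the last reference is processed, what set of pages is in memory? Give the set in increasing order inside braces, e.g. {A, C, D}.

K → fault, frames [K]
N → fault, frames [K, N]
K → hit
J → fault, frames [K, N, J]
K → hit
J → hit
D → fault, evict K, frames [N, J, D]
J → hit
K → fault, evict N, frames [J, D, K]
J → hit

{D, J, K}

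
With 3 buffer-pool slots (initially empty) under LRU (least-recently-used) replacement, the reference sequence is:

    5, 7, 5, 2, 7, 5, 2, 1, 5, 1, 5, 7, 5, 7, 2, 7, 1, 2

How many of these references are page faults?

7

5 -> miss, frames {5}
7 -> miss, frames {5,7}
5 -> hit
2 -> miss, frames {7,5,2}
7 -> hit
5 -> hit
2 -> hit
1 -> miss, evict 7, frames {5,2,1}
5 -> hit
1 -> hit
5 -> hit
7 -> miss, evict 2, frames {1,5,7}
5 -> hit
7 -> hit
2 -> miss, evict 1, frames {5,7,2}
7 -> hit
1 -> miss, evict 5, frames {2,7,1}
2 -> hit
Page faults: 7.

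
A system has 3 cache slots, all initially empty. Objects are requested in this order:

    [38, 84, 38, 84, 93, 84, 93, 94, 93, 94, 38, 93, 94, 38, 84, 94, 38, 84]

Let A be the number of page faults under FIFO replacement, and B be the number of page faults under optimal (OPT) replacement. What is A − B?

1

Under FIFO: F F . . F . . F . . F . . . F . . . → 6 faults.
Under OPT: F F . . F . . F . . . . . . F . . . → 5 faults.
A − B = 6 − 5 = 1.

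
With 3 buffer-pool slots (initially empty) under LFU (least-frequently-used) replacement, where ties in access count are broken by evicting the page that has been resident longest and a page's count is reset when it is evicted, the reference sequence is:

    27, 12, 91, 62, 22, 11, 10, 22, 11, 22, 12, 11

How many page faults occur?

8

27 → fault, frames [27]
12 → fault, frames [27, 12]
91 → fault, frames [27, 12, 91]
62 → fault, evict 27, frames [12, 91, 62]
22 → fault, evict 12, frames [91, 62, 22]
11 → fault, evict 91, frames [62, 22, 11]
10 → fault, evict 62, frames [22, 11, 10]
22 → hit
11 → hit
22 → hit
12 → fault, evict 10, frames [22, 11, 12]
11 → hit
Page faults: 8.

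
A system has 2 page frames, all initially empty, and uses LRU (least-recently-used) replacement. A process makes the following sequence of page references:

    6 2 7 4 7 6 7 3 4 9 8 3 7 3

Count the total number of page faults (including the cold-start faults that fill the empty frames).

6 -> fault, frames {6}
2 -> fault, frames {6,2}
7 -> fault, evict 6, frames {2,7}
4 -> fault, evict 2, frames {7,4}
7 -> hit
6 -> fault, evict 4, frames {7,6}
7 -> hit
3 -> fault, evict 6, frames {7,3}
4 -> fault, evict 7, frames {3,4}
9 -> fault, evict 3, frames {4,9}
8 -> fault, evict 4, frames {9,8}
3 -> fault, evict 9, frames {8,3}
7 -> fault, evict 8, frames {3,7}
3 -> hit
Page faults: 11.

11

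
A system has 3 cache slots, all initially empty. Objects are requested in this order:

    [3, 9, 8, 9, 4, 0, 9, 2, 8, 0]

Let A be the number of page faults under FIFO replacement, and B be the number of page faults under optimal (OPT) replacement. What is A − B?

3

Under FIFO: F F F . F F F F F F → 9 faults.
Under OPT: F F F . F F . F . . → 6 faults.
A − B = 9 − 6 = 3.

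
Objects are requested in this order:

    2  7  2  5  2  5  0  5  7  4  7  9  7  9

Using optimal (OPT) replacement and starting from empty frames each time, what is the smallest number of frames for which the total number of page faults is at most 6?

f=1: 14 faults
f=2: 7 faults
f=3: 6 faults
f=4: 6 faults
f=5: 6 faults
f=6: 6 faults
Smallest f with faults ≤ 6 is 3.

3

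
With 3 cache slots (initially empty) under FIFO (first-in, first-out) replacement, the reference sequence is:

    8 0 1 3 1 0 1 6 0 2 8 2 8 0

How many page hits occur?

8 -> fault, frames {8}
0 -> fault, frames {8,0}
1 -> fault, frames {8,0,1}
3 -> fault, evict 8, frames {0,1,3}
1 -> hit
0 -> hit
1 -> hit
6 -> fault, evict 0, frames {1,3,6}
0 -> fault, evict 1, frames {3,6,0}
2 -> fault, evict 3, frames {6,0,2}
8 -> fault, evict 6, frames {0,2,8}
2 -> hit
8 -> hit
0 -> hit
Hits: 6.

6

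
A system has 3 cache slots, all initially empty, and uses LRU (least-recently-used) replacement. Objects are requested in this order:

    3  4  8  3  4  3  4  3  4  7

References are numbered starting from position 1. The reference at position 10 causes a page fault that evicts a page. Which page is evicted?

pos 1: 3 -> fault, frames (3)
pos 2: 4 -> fault, frames (3 4)
pos 3: 8 -> fault, frames (3 4 8)
pos 4: 3 -> hit
pos 5: 4 -> hit
pos 6: 3 -> hit
pos 7: 4 -> hit
pos 8: 3 -> hit
pos 9: 4 -> hit
pos 10: 7 -> fault, evict 8, frames (3 4 7)
At position 10, page 8 is evicted.

8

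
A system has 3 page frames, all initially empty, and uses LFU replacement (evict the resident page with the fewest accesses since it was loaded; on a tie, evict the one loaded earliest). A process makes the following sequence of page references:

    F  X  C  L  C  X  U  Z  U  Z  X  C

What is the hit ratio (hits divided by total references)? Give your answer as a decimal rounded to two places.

0.33

F -> fault, frames {F}
X -> fault, frames {F,X}
C -> fault, frames {F,X,C}
L -> fault, evict F, frames {X,C,L}
C -> hit
X -> hit
U -> fault, evict L, frames {X,C,U}
Z -> fault, evict U, frames {X,C,Z}
U -> fault, evict Z, frames {X,C,U}
Z -> fault, evict U, frames {X,C,Z}
X -> hit
C -> hit
Hits: 4 of 12 references → 4/12 = 0.3333.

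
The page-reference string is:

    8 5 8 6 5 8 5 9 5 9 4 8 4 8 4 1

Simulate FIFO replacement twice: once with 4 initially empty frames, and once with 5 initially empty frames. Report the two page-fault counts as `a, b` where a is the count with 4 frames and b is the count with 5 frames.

4 frames: F F . F . . . F . . F F . . . F → 7 faults.
5 frames: F F . F . . . F . . F . . . . F → 6 faults.
6 < 7: adding a frame reduced faults, as is typical.

7, 6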